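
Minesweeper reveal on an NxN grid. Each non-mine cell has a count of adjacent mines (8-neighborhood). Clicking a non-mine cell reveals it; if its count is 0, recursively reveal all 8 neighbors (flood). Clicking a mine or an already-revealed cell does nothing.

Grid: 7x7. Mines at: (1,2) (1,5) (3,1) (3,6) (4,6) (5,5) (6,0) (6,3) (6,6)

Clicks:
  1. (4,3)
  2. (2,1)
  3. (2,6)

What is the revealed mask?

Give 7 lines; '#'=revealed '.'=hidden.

Answer: .......
.......
.######
..####.
..####.
..###..
.......

Derivation:
Click 1 (4,3) count=0: revealed 15 new [(2,2) (2,3) (2,4) (2,5) (3,2) (3,3) (3,4) (3,5) (4,2) (4,3) (4,4) (4,5) (5,2) (5,3) (5,4)] -> total=15
Click 2 (2,1) count=2: revealed 1 new [(2,1)] -> total=16
Click 3 (2,6) count=2: revealed 1 new [(2,6)] -> total=17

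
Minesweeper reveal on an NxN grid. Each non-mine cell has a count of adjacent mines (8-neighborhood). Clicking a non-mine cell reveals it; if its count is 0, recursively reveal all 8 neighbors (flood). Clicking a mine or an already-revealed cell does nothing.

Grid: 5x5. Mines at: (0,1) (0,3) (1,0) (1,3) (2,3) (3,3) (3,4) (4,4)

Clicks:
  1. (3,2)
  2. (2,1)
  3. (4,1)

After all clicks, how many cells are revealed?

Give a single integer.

Answer: 9

Derivation:
Click 1 (3,2) count=2: revealed 1 new [(3,2)] -> total=1
Click 2 (2,1) count=1: revealed 1 new [(2,1)] -> total=2
Click 3 (4,1) count=0: revealed 7 new [(2,0) (2,2) (3,0) (3,1) (4,0) (4,1) (4,2)] -> total=9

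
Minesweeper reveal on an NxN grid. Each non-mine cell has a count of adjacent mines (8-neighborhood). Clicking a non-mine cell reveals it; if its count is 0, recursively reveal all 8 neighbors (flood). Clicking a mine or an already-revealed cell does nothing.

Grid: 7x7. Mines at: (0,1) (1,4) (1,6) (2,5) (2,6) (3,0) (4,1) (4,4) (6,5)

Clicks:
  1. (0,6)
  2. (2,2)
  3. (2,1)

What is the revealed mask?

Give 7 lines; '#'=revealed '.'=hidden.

Click 1 (0,6) count=1: revealed 1 new [(0,6)] -> total=1
Click 2 (2,2) count=0: revealed 9 new [(1,1) (1,2) (1,3) (2,1) (2,2) (2,3) (3,1) (3,2) (3,3)] -> total=10
Click 3 (2,1) count=1: revealed 0 new [(none)] -> total=10

Answer: ......#
.###...
.###...
.###...
.......
.......
.......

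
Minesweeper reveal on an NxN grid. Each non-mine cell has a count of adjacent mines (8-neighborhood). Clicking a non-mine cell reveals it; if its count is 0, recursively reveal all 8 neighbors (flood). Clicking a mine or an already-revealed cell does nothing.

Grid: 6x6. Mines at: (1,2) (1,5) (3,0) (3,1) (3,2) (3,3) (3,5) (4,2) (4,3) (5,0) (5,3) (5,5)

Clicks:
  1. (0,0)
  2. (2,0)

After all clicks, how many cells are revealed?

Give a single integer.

Click 1 (0,0) count=0: revealed 6 new [(0,0) (0,1) (1,0) (1,1) (2,0) (2,1)] -> total=6
Click 2 (2,0) count=2: revealed 0 new [(none)] -> total=6

Answer: 6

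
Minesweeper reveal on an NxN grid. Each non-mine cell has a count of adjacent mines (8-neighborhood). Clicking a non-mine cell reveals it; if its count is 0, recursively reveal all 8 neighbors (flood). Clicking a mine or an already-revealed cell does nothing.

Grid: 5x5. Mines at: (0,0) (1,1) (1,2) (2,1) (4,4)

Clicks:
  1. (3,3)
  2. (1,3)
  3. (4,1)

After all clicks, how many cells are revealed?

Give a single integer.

Answer: 9

Derivation:
Click 1 (3,3) count=1: revealed 1 new [(3,3)] -> total=1
Click 2 (1,3) count=1: revealed 1 new [(1,3)] -> total=2
Click 3 (4,1) count=0: revealed 7 new [(3,0) (3,1) (3,2) (4,0) (4,1) (4,2) (4,3)] -> total=9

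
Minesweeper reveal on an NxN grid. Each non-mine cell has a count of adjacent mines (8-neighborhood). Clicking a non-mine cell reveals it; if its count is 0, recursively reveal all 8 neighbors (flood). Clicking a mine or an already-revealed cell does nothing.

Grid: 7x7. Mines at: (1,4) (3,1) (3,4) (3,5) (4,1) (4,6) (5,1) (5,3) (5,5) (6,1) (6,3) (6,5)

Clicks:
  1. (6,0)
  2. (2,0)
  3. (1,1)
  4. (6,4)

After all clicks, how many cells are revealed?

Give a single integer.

Answer: 14

Derivation:
Click 1 (6,0) count=2: revealed 1 new [(6,0)] -> total=1
Click 2 (2,0) count=1: revealed 1 new [(2,0)] -> total=2
Click 3 (1,1) count=0: revealed 11 new [(0,0) (0,1) (0,2) (0,3) (1,0) (1,1) (1,2) (1,3) (2,1) (2,2) (2,3)] -> total=13
Click 4 (6,4) count=4: revealed 1 new [(6,4)] -> total=14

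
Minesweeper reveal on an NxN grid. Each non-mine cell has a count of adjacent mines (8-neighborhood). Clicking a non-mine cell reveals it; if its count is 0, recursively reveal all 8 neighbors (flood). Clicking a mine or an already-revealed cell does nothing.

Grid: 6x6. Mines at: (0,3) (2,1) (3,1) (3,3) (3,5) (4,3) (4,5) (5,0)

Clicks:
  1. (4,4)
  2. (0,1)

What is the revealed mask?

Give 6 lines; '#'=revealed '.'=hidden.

Answer: ###...
###...
......
......
....#.
......

Derivation:
Click 1 (4,4) count=4: revealed 1 new [(4,4)] -> total=1
Click 2 (0,1) count=0: revealed 6 new [(0,0) (0,1) (0,2) (1,0) (1,1) (1,2)] -> total=7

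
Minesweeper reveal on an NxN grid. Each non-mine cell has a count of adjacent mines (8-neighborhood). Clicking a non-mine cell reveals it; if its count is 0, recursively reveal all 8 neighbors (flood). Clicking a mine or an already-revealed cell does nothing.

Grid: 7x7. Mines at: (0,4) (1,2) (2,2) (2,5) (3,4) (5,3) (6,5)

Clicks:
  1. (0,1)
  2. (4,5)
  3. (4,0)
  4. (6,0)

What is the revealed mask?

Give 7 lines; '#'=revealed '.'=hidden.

Answer: ##.....
##.....
##.....
###....
###..#.
###....
###....

Derivation:
Click 1 (0,1) count=1: revealed 1 new [(0,1)] -> total=1
Click 2 (4,5) count=1: revealed 1 new [(4,5)] -> total=2
Click 3 (4,0) count=0: revealed 17 new [(0,0) (1,0) (1,1) (2,0) (2,1) (3,0) (3,1) (3,2) (4,0) (4,1) (4,2) (5,0) (5,1) (5,2) (6,0) (6,1) (6,2)] -> total=19
Click 4 (6,0) count=0: revealed 0 new [(none)] -> total=19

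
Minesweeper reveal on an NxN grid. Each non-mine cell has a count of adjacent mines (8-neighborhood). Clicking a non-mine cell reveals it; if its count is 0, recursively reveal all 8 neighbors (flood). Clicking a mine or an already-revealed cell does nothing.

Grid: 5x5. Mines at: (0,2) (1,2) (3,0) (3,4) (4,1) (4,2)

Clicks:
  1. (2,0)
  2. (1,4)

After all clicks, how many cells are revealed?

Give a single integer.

Click 1 (2,0) count=1: revealed 1 new [(2,0)] -> total=1
Click 2 (1,4) count=0: revealed 6 new [(0,3) (0,4) (1,3) (1,4) (2,3) (2,4)] -> total=7

Answer: 7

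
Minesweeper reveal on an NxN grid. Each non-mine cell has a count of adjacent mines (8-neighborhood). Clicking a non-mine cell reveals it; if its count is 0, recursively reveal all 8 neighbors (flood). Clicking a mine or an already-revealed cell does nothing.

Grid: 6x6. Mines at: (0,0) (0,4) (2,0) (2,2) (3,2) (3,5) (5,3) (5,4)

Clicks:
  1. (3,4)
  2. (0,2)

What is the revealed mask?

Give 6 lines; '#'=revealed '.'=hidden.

Click 1 (3,4) count=1: revealed 1 new [(3,4)] -> total=1
Click 2 (0,2) count=0: revealed 6 new [(0,1) (0,2) (0,3) (1,1) (1,2) (1,3)] -> total=7

Answer: .###..
.###..
......
....#.
......
......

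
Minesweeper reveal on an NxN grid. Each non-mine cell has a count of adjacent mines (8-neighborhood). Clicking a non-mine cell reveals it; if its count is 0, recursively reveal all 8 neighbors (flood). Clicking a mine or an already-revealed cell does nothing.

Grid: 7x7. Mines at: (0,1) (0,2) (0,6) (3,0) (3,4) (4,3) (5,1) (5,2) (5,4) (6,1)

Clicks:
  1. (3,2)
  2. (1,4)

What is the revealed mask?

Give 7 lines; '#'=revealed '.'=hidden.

Click 1 (3,2) count=1: revealed 1 new [(3,2)] -> total=1
Click 2 (1,4) count=0: revealed 9 new [(0,3) (0,4) (0,5) (1,3) (1,4) (1,5) (2,3) (2,4) (2,5)] -> total=10

Answer: ...###.
...###.
...###.
..#....
.......
.......
.......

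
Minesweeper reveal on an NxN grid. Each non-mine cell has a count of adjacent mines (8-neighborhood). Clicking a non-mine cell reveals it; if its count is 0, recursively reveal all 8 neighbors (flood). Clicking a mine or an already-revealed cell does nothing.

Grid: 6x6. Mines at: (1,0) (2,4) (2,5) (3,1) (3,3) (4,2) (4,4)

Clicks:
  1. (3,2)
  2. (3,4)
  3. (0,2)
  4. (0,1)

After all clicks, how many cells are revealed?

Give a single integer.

Answer: 15

Derivation:
Click 1 (3,2) count=3: revealed 1 new [(3,2)] -> total=1
Click 2 (3,4) count=4: revealed 1 new [(3,4)] -> total=2
Click 3 (0,2) count=0: revealed 13 new [(0,1) (0,2) (0,3) (0,4) (0,5) (1,1) (1,2) (1,3) (1,4) (1,5) (2,1) (2,2) (2,3)] -> total=15
Click 4 (0,1) count=1: revealed 0 new [(none)] -> total=15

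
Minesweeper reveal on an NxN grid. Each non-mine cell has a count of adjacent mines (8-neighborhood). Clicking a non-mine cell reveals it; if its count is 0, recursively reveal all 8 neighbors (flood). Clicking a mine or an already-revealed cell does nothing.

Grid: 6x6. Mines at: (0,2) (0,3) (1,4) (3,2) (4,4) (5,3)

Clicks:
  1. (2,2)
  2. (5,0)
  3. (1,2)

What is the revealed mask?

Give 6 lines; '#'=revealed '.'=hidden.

Answer: ##....
###...
###...
##....
###...
###...

Derivation:
Click 1 (2,2) count=1: revealed 1 new [(2,2)] -> total=1
Click 2 (5,0) count=0: revealed 14 new [(0,0) (0,1) (1,0) (1,1) (2,0) (2,1) (3,0) (3,1) (4,0) (4,1) (4,2) (5,0) (5,1) (5,2)] -> total=15
Click 3 (1,2) count=2: revealed 1 new [(1,2)] -> total=16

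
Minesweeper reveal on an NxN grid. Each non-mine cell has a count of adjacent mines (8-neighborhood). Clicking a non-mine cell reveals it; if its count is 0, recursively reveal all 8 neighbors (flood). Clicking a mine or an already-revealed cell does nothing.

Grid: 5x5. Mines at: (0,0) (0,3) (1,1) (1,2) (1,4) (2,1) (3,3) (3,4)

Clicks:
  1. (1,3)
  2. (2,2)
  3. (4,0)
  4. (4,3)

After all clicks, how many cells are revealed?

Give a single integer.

Click 1 (1,3) count=3: revealed 1 new [(1,3)] -> total=1
Click 2 (2,2) count=4: revealed 1 new [(2,2)] -> total=2
Click 3 (4,0) count=0: revealed 6 new [(3,0) (3,1) (3,2) (4,0) (4,1) (4,2)] -> total=8
Click 4 (4,3) count=2: revealed 1 new [(4,3)] -> total=9

Answer: 9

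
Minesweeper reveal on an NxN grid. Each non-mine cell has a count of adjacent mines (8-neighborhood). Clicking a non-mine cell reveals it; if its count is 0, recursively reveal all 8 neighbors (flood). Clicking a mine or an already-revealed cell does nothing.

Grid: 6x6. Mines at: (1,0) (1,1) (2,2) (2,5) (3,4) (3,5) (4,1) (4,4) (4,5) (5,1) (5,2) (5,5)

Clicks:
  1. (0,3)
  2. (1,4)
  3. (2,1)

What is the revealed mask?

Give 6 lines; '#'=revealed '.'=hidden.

Answer: ..####
..####
.#....
......
......
......

Derivation:
Click 1 (0,3) count=0: revealed 8 new [(0,2) (0,3) (0,4) (0,5) (1,2) (1,3) (1,4) (1,5)] -> total=8
Click 2 (1,4) count=1: revealed 0 new [(none)] -> total=8
Click 3 (2,1) count=3: revealed 1 new [(2,1)] -> total=9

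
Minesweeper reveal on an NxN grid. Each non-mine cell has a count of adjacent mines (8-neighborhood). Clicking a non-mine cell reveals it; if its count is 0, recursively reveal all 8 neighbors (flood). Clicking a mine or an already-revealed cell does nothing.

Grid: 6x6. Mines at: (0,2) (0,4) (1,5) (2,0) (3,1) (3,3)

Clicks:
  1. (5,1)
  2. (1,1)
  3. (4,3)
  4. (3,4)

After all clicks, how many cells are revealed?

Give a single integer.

Click 1 (5,1) count=0: revealed 16 new [(2,4) (2,5) (3,4) (3,5) (4,0) (4,1) (4,2) (4,3) (4,4) (4,5) (5,0) (5,1) (5,2) (5,3) (5,4) (5,5)] -> total=16
Click 2 (1,1) count=2: revealed 1 new [(1,1)] -> total=17
Click 3 (4,3) count=1: revealed 0 new [(none)] -> total=17
Click 4 (3,4) count=1: revealed 0 new [(none)] -> total=17

Answer: 17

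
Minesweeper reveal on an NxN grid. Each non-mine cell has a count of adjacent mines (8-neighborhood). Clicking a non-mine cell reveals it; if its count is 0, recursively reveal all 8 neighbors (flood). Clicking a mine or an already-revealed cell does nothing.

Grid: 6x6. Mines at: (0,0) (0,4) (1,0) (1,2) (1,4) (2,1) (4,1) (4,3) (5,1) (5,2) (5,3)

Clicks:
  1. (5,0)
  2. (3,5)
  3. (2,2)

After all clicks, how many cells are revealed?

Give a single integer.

Answer: 10

Derivation:
Click 1 (5,0) count=2: revealed 1 new [(5,0)] -> total=1
Click 2 (3,5) count=0: revealed 8 new [(2,4) (2,5) (3,4) (3,5) (4,4) (4,5) (5,4) (5,5)] -> total=9
Click 3 (2,2) count=2: revealed 1 new [(2,2)] -> total=10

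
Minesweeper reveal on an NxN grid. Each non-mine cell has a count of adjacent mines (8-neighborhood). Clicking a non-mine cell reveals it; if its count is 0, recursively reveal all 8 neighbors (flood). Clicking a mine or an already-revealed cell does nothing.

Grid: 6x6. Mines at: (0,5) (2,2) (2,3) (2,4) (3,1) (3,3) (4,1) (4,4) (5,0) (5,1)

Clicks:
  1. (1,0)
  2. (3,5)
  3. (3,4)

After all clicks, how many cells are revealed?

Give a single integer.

Answer: 14

Derivation:
Click 1 (1,0) count=0: revealed 12 new [(0,0) (0,1) (0,2) (0,3) (0,4) (1,0) (1,1) (1,2) (1,3) (1,4) (2,0) (2,1)] -> total=12
Click 2 (3,5) count=2: revealed 1 new [(3,5)] -> total=13
Click 3 (3,4) count=4: revealed 1 new [(3,4)] -> total=14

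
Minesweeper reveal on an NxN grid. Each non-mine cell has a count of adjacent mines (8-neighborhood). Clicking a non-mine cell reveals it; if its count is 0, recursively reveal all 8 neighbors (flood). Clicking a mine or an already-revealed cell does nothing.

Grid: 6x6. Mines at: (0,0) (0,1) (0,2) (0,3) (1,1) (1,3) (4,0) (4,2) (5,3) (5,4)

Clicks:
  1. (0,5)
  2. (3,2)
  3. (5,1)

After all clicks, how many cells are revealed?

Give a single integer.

Click 1 (0,5) count=0: revealed 13 new [(0,4) (0,5) (1,4) (1,5) (2,3) (2,4) (2,5) (3,3) (3,4) (3,5) (4,3) (4,4) (4,5)] -> total=13
Click 2 (3,2) count=1: revealed 1 new [(3,2)] -> total=14
Click 3 (5,1) count=2: revealed 1 new [(5,1)] -> total=15

Answer: 15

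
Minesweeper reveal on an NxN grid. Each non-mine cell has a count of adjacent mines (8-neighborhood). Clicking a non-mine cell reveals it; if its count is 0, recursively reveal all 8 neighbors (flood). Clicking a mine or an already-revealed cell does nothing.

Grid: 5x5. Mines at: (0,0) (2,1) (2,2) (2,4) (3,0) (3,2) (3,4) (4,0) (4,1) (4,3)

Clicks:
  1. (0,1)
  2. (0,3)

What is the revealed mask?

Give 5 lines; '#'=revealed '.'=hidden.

Answer: .####
.####
.....
.....
.....

Derivation:
Click 1 (0,1) count=1: revealed 1 new [(0,1)] -> total=1
Click 2 (0,3) count=0: revealed 7 new [(0,2) (0,3) (0,4) (1,1) (1,2) (1,3) (1,4)] -> total=8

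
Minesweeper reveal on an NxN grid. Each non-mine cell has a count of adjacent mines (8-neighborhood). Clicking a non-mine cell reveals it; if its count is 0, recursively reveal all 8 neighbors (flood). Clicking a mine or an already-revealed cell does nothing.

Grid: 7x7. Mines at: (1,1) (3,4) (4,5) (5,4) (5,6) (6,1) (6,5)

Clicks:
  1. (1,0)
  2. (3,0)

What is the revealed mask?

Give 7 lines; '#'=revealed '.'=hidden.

Click 1 (1,0) count=1: revealed 1 new [(1,0)] -> total=1
Click 2 (3,0) count=0: revealed 16 new [(2,0) (2,1) (2,2) (2,3) (3,0) (3,1) (3,2) (3,3) (4,0) (4,1) (4,2) (4,3) (5,0) (5,1) (5,2) (5,3)] -> total=17

Answer: .......
#......
####...
####...
####...
####...
.......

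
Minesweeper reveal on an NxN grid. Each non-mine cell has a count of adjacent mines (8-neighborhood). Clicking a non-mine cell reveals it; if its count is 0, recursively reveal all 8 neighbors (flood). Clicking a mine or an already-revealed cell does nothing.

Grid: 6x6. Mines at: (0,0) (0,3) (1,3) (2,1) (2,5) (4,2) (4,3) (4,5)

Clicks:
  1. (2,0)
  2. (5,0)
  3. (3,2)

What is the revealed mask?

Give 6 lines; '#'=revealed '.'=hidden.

Answer: ......
......
#.....
###...
##....
##....

Derivation:
Click 1 (2,0) count=1: revealed 1 new [(2,0)] -> total=1
Click 2 (5,0) count=0: revealed 6 new [(3,0) (3,1) (4,0) (4,1) (5,0) (5,1)] -> total=7
Click 3 (3,2) count=3: revealed 1 new [(3,2)] -> total=8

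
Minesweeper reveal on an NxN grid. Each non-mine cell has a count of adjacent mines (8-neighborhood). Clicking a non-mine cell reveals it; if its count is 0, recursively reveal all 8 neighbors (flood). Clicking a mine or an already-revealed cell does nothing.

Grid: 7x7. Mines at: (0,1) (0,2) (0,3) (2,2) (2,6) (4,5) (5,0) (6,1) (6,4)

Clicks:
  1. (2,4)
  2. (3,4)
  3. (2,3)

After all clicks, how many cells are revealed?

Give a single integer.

Answer: 9

Derivation:
Click 1 (2,4) count=0: revealed 9 new [(1,3) (1,4) (1,5) (2,3) (2,4) (2,5) (3,3) (3,4) (3,5)] -> total=9
Click 2 (3,4) count=1: revealed 0 new [(none)] -> total=9
Click 3 (2,3) count=1: revealed 0 new [(none)] -> total=9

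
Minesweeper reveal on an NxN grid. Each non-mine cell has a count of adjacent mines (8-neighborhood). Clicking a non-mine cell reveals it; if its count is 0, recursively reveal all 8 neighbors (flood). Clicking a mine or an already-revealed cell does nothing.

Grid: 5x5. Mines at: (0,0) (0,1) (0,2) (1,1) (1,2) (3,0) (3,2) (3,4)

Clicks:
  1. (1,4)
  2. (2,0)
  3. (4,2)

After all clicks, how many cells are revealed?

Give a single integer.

Answer: 8

Derivation:
Click 1 (1,4) count=0: revealed 6 new [(0,3) (0,4) (1,3) (1,4) (2,3) (2,4)] -> total=6
Click 2 (2,0) count=2: revealed 1 new [(2,0)] -> total=7
Click 3 (4,2) count=1: revealed 1 new [(4,2)] -> total=8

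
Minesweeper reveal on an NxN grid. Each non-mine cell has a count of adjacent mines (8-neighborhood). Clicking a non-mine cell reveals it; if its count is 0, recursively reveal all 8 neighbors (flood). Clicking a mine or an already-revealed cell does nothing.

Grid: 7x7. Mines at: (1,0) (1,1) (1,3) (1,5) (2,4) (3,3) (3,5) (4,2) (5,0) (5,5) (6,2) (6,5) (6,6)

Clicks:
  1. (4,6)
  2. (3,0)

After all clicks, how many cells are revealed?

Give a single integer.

Answer: 7

Derivation:
Click 1 (4,6) count=2: revealed 1 new [(4,6)] -> total=1
Click 2 (3,0) count=0: revealed 6 new [(2,0) (2,1) (3,0) (3,1) (4,0) (4,1)] -> total=7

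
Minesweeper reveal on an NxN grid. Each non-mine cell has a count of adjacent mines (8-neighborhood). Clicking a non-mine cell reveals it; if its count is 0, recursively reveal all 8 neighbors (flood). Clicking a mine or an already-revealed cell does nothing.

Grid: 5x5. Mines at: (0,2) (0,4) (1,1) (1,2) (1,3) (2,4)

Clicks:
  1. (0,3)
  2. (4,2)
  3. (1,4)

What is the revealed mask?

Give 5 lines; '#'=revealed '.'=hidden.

Answer: ...#.
....#
####.
#####
#####

Derivation:
Click 1 (0,3) count=4: revealed 1 new [(0,3)] -> total=1
Click 2 (4,2) count=0: revealed 14 new [(2,0) (2,1) (2,2) (2,3) (3,0) (3,1) (3,2) (3,3) (3,4) (4,0) (4,1) (4,2) (4,3) (4,4)] -> total=15
Click 3 (1,4) count=3: revealed 1 new [(1,4)] -> total=16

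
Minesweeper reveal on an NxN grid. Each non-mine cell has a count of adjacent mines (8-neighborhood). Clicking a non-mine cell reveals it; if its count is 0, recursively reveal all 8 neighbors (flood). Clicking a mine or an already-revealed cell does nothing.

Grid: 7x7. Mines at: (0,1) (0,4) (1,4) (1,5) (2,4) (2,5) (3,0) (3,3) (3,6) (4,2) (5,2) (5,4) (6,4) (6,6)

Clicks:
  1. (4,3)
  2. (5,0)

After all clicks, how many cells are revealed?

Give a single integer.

Click 1 (4,3) count=4: revealed 1 new [(4,3)] -> total=1
Click 2 (5,0) count=0: revealed 6 new [(4,0) (4,1) (5,0) (5,1) (6,0) (6,1)] -> total=7

Answer: 7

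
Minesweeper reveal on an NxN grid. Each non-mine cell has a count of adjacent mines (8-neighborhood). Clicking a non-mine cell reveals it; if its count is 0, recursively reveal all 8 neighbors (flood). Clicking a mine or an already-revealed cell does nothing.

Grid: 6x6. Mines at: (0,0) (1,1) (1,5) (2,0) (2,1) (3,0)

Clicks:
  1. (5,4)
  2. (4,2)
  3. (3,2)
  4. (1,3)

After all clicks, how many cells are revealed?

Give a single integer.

Click 1 (5,4) count=0: revealed 27 new [(0,2) (0,3) (0,4) (1,2) (1,3) (1,4) (2,2) (2,3) (2,4) (2,5) (3,1) (3,2) (3,3) (3,4) (3,5) (4,0) (4,1) (4,2) (4,3) (4,4) (4,5) (5,0) (5,1) (5,2) (5,3) (5,4) (5,5)] -> total=27
Click 2 (4,2) count=0: revealed 0 new [(none)] -> total=27
Click 3 (3,2) count=1: revealed 0 new [(none)] -> total=27
Click 4 (1,3) count=0: revealed 0 new [(none)] -> total=27

Answer: 27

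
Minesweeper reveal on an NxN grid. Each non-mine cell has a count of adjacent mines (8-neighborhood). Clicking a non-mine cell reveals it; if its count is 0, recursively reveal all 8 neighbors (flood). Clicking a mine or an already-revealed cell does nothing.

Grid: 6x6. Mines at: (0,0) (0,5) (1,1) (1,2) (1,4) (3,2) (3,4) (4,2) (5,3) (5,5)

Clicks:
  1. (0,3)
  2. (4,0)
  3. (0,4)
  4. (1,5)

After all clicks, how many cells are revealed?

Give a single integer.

Click 1 (0,3) count=2: revealed 1 new [(0,3)] -> total=1
Click 2 (4,0) count=0: revealed 8 new [(2,0) (2,1) (3,0) (3,1) (4,0) (4,1) (5,0) (5,1)] -> total=9
Click 3 (0,4) count=2: revealed 1 new [(0,4)] -> total=10
Click 4 (1,5) count=2: revealed 1 new [(1,5)] -> total=11

Answer: 11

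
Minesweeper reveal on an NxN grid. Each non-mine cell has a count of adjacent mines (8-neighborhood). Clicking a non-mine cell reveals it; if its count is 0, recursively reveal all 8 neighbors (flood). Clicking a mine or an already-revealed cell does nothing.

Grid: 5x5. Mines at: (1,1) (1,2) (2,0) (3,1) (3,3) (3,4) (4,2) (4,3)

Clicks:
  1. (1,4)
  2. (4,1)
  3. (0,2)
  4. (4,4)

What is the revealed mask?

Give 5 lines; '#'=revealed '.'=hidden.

Answer: ..###
...##
...##
.....
.#..#

Derivation:
Click 1 (1,4) count=0: revealed 6 new [(0,3) (0,4) (1,3) (1,4) (2,3) (2,4)] -> total=6
Click 2 (4,1) count=2: revealed 1 new [(4,1)] -> total=7
Click 3 (0,2) count=2: revealed 1 new [(0,2)] -> total=8
Click 4 (4,4) count=3: revealed 1 new [(4,4)] -> total=9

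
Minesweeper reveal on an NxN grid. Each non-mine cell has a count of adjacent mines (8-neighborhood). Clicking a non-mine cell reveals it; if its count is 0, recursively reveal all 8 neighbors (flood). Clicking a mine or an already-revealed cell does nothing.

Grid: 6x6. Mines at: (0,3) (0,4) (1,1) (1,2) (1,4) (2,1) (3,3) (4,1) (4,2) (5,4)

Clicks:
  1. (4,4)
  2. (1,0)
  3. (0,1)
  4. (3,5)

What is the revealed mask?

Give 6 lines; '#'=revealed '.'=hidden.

Answer: .#....
#.....
....##
....##
....##
......

Derivation:
Click 1 (4,4) count=2: revealed 1 new [(4,4)] -> total=1
Click 2 (1,0) count=2: revealed 1 new [(1,0)] -> total=2
Click 3 (0,1) count=2: revealed 1 new [(0,1)] -> total=3
Click 4 (3,5) count=0: revealed 5 new [(2,4) (2,5) (3,4) (3,5) (4,5)] -> total=8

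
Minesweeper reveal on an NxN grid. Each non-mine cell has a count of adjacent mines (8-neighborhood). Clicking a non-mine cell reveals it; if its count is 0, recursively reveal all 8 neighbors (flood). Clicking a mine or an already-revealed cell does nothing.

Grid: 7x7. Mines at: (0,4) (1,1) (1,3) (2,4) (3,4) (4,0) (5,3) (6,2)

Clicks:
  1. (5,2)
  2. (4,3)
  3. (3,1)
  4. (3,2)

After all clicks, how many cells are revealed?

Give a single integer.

Click 1 (5,2) count=2: revealed 1 new [(5,2)] -> total=1
Click 2 (4,3) count=2: revealed 1 new [(4,3)] -> total=2
Click 3 (3,1) count=1: revealed 1 new [(3,1)] -> total=3
Click 4 (3,2) count=0: revealed 7 new [(2,1) (2,2) (2,3) (3,2) (3,3) (4,1) (4,2)] -> total=10

Answer: 10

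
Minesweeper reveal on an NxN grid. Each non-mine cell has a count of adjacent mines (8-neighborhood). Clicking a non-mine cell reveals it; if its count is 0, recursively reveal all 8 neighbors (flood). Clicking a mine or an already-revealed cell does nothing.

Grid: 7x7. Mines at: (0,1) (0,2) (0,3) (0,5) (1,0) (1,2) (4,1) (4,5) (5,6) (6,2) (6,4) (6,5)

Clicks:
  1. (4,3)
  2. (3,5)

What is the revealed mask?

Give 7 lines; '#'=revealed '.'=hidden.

Click 1 (4,3) count=0: revealed 20 new [(1,3) (1,4) (1,5) (1,6) (2,2) (2,3) (2,4) (2,5) (2,6) (3,2) (3,3) (3,4) (3,5) (3,6) (4,2) (4,3) (4,4) (5,2) (5,3) (5,4)] -> total=20
Click 2 (3,5) count=1: revealed 0 new [(none)] -> total=20

Answer: .......
...####
..#####
..#####
..###..
..###..
.......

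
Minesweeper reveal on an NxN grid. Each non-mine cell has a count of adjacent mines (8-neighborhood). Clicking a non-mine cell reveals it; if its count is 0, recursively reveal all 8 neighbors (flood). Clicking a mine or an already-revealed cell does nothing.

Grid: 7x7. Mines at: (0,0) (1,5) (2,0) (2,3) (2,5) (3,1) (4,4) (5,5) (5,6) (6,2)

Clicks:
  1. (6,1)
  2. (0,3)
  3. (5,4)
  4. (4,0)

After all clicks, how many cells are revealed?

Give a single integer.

Click 1 (6,1) count=1: revealed 1 new [(6,1)] -> total=1
Click 2 (0,3) count=0: revealed 8 new [(0,1) (0,2) (0,3) (0,4) (1,1) (1,2) (1,3) (1,4)] -> total=9
Click 3 (5,4) count=2: revealed 1 new [(5,4)] -> total=10
Click 4 (4,0) count=1: revealed 1 new [(4,0)] -> total=11

Answer: 11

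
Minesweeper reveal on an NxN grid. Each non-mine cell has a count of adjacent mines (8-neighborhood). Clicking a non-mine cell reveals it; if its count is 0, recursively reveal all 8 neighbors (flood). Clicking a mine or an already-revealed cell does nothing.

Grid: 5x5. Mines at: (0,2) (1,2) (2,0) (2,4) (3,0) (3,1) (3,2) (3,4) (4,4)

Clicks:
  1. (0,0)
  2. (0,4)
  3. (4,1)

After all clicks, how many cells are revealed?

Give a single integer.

Click 1 (0,0) count=0: revealed 4 new [(0,0) (0,1) (1,0) (1,1)] -> total=4
Click 2 (0,4) count=0: revealed 4 new [(0,3) (0,4) (1,3) (1,4)] -> total=8
Click 3 (4,1) count=3: revealed 1 new [(4,1)] -> total=9

Answer: 9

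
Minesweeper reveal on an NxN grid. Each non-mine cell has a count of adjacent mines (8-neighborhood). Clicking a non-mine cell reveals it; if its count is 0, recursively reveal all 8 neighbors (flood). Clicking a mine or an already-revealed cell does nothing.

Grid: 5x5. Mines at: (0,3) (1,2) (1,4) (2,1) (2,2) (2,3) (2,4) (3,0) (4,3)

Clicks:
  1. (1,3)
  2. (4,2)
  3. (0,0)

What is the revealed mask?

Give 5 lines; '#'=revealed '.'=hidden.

Click 1 (1,3) count=6: revealed 1 new [(1,3)] -> total=1
Click 2 (4,2) count=1: revealed 1 new [(4,2)] -> total=2
Click 3 (0,0) count=0: revealed 4 new [(0,0) (0,1) (1,0) (1,1)] -> total=6

Answer: ##...
##.#.
.....
.....
..#..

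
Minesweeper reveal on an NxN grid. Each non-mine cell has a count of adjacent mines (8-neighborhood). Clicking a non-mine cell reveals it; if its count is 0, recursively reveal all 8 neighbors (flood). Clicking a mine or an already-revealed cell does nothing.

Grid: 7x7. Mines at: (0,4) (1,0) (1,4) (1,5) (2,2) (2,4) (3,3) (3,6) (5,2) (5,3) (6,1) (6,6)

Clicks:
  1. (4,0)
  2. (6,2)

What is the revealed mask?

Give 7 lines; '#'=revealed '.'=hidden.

Answer: .......
.......
##.....
##.....
##.....
##.....
..#....

Derivation:
Click 1 (4,0) count=0: revealed 8 new [(2,0) (2,1) (3,0) (3,1) (4,0) (4,1) (5,0) (5,1)] -> total=8
Click 2 (6,2) count=3: revealed 1 new [(6,2)] -> total=9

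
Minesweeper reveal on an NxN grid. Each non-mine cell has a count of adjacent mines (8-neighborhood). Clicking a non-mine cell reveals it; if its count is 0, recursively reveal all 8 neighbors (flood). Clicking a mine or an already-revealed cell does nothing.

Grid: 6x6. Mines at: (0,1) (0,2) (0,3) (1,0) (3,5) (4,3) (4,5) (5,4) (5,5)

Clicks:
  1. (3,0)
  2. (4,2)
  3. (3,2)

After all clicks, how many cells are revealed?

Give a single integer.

Answer: 20

Derivation:
Click 1 (3,0) count=0: revealed 20 new [(1,1) (1,2) (1,3) (1,4) (2,0) (2,1) (2,2) (2,3) (2,4) (3,0) (3,1) (3,2) (3,3) (3,4) (4,0) (4,1) (4,2) (5,0) (5,1) (5,2)] -> total=20
Click 2 (4,2) count=1: revealed 0 new [(none)] -> total=20
Click 3 (3,2) count=1: revealed 0 new [(none)] -> total=20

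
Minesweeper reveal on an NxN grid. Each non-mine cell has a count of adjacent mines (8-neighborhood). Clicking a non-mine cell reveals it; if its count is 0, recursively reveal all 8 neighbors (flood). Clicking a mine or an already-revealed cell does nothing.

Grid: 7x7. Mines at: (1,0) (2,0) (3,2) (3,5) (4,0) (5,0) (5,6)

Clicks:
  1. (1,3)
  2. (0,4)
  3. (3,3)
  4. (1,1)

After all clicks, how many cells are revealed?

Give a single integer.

Answer: 19

Derivation:
Click 1 (1,3) count=0: revealed 18 new [(0,1) (0,2) (0,3) (0,4) (0,5) (0,6) (1,1) (1,2) (1,3) (1,4) (1,5) (1,6) (2,1) (2,2) (2,3) (2,4) (2,5) (2,6)] -> total=18
Click 2 (0,4) count=0: revealed 0 new [(none)] -> total=18
Click 3 (3,3) count=1: revealed 1 new [(3,3)] -> total=19
Click 4 (1,1) count=2: revealed 0 new [(none)] -> total=19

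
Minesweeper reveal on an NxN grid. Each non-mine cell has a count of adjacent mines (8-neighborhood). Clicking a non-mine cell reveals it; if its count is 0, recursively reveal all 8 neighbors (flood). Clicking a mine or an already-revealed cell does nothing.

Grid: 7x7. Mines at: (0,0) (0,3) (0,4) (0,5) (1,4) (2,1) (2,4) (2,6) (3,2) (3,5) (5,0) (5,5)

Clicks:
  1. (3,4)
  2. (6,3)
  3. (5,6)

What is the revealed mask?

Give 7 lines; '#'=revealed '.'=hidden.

Answer: .......
.......
.......
....#..
.####..
.####.#
.####..

Derivation:
Click 1 (3,4) count=2: revealed 1 new [(3,4)] -> total=1
Click 2 (6,3) count=0: revealed 12 new [(4,1) (4,2) (4,3) (4,4) (5,1) (5,2) (5,3) (5,4) (6,1) (6,2) (6,3) (6,4)] -> total=13
Click 3 (5,6) count=1: revealed 1 new [(5,6)] -> total=14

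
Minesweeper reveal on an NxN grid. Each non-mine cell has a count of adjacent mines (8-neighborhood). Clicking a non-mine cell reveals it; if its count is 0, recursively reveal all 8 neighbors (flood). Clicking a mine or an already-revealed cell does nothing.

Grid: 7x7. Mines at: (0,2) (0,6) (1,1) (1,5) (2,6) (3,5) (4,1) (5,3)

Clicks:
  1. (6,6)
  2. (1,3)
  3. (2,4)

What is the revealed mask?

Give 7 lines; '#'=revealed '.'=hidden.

Answer: .......
...#...
....#..
.......
....###
....###
....###

Derivation:
Click 1 (6,6) count=0: revealed 9 new [(4,4) (4,5) (4,6) (5,4) (5,5) (5,6) (6,4) (6,5) (6,6)] -> total=9
Click 2 (1,3) count=1: revealed 1 new [(1,3)] -> total=10
Click 3 (2,4) count=2: revealed 1 new [(2,4)] -> total=11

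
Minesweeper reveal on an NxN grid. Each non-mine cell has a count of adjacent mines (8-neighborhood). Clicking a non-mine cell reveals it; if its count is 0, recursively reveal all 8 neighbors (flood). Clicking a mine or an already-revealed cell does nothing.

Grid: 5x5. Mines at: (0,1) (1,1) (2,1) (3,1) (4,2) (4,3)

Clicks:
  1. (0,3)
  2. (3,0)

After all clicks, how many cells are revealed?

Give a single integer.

Click 1 (0,3) count=0: revealed 12 new [(0,2) (0,3) (0,4) (1,2) (1,3) (1,4) (2,2) (2,3) (2,4) (3,2) (3,3) (3,4)] -> total=12
Click 2 (3,0) count=2: revealed 1 new [(3,0)] -> total=13

Answer: 13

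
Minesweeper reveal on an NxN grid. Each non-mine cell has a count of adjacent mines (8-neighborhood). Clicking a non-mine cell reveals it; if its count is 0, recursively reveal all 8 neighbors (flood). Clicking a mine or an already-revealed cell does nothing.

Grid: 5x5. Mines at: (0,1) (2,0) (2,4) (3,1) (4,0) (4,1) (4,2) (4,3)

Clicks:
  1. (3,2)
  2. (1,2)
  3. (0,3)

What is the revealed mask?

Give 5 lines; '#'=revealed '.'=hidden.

Answer: ..###
..###
.....
..#..
.....

Derivation:
Click 1 (3,2) count=4: revealed 1 new [(3,2)] -> total=1
Click 2 (1,2) count=1: revealed 1 new [(1,2)] -> total=2
Click 3 (0,3) count=0: revealed 5 new [(0,2) (0,3) (0,4) (1,3) (1,4)] -> total=7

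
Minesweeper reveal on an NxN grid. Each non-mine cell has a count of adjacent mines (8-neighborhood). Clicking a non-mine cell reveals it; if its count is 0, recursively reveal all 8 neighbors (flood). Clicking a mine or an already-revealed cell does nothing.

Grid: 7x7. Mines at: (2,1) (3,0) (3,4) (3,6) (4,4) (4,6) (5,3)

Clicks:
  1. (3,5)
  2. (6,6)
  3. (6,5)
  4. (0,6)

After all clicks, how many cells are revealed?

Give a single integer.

Click 1 (3,5) count=4: revealed 1 new [(3,5)] -> total=1
Click 2 (6,6) count=0: revealed 6 new [(5,4) (5,5) (5,6) (6,4) (6,5) (6,6)] -> total=7
Click 3 (6,5) count=0: revealed 0 new [(none)] -> total=7
Click 4 (0,6) count=0: revealed 19 new [(0,0) (0,1) (0,2) (0,3) (0,4) (0,5) (0,6) (1,0) (1,1) (1,2) (1,3) (1,4) (1,5) (1,6) (2,2) (2,3) (2,4) (2,5) (2,6)] -> total=26

Answer: 26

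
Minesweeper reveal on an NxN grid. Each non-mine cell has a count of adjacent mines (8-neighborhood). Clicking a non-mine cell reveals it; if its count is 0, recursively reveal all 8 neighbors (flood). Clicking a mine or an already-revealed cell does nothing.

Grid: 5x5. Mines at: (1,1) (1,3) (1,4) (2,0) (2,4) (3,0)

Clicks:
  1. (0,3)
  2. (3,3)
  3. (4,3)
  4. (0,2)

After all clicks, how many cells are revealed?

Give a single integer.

Answer: 13

Derivation:
Click 1 (0,3) count=2: revealed 1 new [(0,3)] -> total=1
Click 2 (3,3) count=1: revealed 1 new [(3,3)] -> total=2
Click 3 (4,3) count=0: revealed 10 new [(2,1) (2,2) (2,3) (3,1) (3,2) (3,4) (4,1) (4,2) (4,3) (4,4)] -> total=12
Click 4 (0,2) count=2: revealed 1 new [(0,2)] -> total=13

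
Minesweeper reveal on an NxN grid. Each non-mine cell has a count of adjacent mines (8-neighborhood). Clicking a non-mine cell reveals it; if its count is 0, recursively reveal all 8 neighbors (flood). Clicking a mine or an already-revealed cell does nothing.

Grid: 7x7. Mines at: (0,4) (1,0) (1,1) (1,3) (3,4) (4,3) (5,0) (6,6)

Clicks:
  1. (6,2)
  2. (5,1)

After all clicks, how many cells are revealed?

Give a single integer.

Click 1 (6,2) count=0: revealed 10 new [(5,1) (5,2) (5,3) (5,4) (5,5) (6,1) (6,2) (6,3) (6,4) (6,5)] -> total=10
Click 2 (5,1) count=1: revealed 0 new [(none)] -> total=10

Answer: 10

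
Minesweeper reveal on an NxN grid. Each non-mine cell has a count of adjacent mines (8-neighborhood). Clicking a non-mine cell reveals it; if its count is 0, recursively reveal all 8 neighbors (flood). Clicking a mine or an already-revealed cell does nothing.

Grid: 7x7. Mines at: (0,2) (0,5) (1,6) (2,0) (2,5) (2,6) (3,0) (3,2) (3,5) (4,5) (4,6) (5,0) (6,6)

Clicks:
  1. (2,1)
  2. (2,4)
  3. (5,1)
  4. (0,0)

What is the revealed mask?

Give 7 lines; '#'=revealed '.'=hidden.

Answer: ##.....
##.....
.#..#..
.......
.......
.#.....
.......

Derivation:
Click 1 (2,1) count=3: revealed 1 new [(2,1)] -> total=1
Click 2 (2,4) count=2: revealed 1 new [(2,4)] -> total=2
Click 3 (5,1) count=1: revealed 1 new [(5,1)] -> total=3
Click 4 (0,0) count=0: revealed 4 new [(0,0) (0,1) (1,0) (1,1)] -> total=7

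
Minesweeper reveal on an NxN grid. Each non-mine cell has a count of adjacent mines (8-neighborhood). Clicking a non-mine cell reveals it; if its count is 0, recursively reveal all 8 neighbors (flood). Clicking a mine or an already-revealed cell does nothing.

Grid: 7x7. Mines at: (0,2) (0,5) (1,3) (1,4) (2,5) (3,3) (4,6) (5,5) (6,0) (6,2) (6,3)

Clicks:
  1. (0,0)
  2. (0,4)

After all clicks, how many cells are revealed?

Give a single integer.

Answer: 18

Derivation:
Click 1 (0,0) count=0: revealed 17 new [(0,0) (0,1) (1,0) (1,1) (1,2) (2,0) (2,1) (2,2) (3,0) (3,1) (3,2) (4,0) (4,1) (4,2) (5,0) (5,1) (5,2)] -> total=17
Click 2 (0,4) count=3: revealed 1 new [(0,4)] -> total=18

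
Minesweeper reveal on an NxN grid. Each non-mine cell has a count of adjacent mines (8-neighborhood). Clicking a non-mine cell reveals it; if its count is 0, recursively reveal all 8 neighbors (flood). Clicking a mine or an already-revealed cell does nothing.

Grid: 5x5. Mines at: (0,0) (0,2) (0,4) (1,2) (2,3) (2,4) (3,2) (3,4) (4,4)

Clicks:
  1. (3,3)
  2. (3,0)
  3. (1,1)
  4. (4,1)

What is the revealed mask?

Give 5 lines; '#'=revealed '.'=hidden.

Click 1 (3,3) count=5: revealed 1 new [(3,3)] -> total=1
Click 2 (3,0) count=0: revealed 8 new [(1,0) (1,1) (2,0) (2,1) (3,0) (3,1) (4,0) (4,1)] -> total=9
Click 3 (1,1) count=3: revealed 0 new [(none)] -> total=9
Click 4 (4,1) count=1: revealed 0 new [(none)] -> total=9

Answer: .....
##...
##...
##.#.
##...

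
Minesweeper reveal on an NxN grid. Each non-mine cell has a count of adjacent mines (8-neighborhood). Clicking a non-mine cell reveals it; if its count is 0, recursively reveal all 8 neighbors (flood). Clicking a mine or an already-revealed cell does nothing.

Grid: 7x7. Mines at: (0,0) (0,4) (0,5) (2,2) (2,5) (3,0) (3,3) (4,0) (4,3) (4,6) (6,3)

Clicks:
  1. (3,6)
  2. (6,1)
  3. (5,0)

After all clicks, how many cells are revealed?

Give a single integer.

Answer: 7

Derivation:
Click 1 (3,6) count=2: revealed 1 new [(3,6)] -> total=1
Click 2 (6,1) count=0: revealed 6 new [(5,0) (5,1) (5,2) (6,0) (6,1) (6,2)] -> total=7
Click 3 (5,0) count=1: revealed 0 new [(none)] -> total=7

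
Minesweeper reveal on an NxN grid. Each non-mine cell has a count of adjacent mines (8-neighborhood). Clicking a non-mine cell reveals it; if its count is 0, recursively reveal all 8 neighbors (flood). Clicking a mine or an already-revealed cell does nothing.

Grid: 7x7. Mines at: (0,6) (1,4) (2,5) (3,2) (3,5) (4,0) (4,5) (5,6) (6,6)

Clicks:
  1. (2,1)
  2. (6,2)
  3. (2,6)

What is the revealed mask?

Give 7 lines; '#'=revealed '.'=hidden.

Click 1 (2,1) count=1: revealed 1 new [(2,1)] -> total=1
Click 2 (6,2) count=0: revealed 16 new [(4,1) (4,2) (4,3) (4,4) (5,0) (5,1) (5,2) (5,3) (5,4) (5,5) (6,0) (6,1) (6,2) (6,3) (6,4) (6,5)] -> total=17
Click 3 (2,6) count=2: revealed 1 new [(2,6)] -> total=18

Answer: .......
.......
.#....#
.......
.####..
######.
######.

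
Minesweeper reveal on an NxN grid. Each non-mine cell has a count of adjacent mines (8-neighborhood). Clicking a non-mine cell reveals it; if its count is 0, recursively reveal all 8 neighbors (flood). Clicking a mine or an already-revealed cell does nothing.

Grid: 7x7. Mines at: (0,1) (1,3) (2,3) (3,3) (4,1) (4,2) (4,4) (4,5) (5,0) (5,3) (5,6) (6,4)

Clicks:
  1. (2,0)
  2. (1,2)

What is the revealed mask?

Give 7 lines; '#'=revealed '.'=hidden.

Answer: .......
###....
###....
###....
.......
.......
.......

Derivation:
Click 1 (2,0) count=0: revealed 9 new [(1,0) (1,1) (1,2) (2,0) (2,1) (2,2) (3,0) (3,1) (3,2)] -> total=9
Click 2 (1,2) count=3: revealed 0 new [(none)] -> total=9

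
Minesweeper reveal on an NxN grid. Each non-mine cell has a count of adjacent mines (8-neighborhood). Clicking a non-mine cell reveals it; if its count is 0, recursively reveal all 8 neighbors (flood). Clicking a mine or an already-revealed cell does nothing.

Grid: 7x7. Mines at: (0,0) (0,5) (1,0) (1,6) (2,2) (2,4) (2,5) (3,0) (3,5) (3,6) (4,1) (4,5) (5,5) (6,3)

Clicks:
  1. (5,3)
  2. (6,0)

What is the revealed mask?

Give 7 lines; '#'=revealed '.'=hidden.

Answer: .......
.......
.......
.......
.......
####...
###....

Derivation:
Click 1 (5,3) count=1: revealed 1 new [(5,3)] -> total=1
Click 2 (6,0) count=0: revealed 6 new [(5,0) (5,1) (5,2) (6,0) (6,1) (6,2)] -> total=7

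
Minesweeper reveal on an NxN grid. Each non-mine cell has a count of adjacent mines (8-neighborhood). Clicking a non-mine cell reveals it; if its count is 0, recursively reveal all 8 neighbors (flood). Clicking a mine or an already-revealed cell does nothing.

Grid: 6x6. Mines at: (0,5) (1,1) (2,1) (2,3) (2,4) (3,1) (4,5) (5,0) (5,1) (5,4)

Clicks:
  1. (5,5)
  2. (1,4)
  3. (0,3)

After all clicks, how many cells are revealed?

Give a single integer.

Answer: 7

Derivation:
Click 1 (5,5) count=2: revealed 1 new [(5,5)] -> total=1
Click 2 (1,4) count=3: revealed 1 new [(1,4)] -> total=2
Click 3 (0,3) count=0: revealed 5 new [(0,2) (0,3) (0,4) (1,2) (1,3)] -> total=7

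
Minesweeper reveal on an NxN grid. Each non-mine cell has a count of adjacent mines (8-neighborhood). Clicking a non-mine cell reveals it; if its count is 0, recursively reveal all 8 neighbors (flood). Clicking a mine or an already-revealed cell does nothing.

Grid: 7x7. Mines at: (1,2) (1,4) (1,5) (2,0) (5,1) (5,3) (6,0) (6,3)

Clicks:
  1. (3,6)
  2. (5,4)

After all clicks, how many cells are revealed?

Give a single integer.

Answer: 24

Derivation:
Click 1 (3,6) count=0: revealed 24 new [(2,1) (2,2) (2,3) (2,4) (2,5) (2,6) (3,1) (3,2) (3,3) (3,4) (3,5) (3,6) (4,1) (4,2) (4,3) (4,4) (4,5) (4,6) (5,4) (5,5) (5,6) (6,4) (6,5) (6,6)] -> total=24
Click 2 (5,4) count=2: revealed 0 new [(none)] -> total=24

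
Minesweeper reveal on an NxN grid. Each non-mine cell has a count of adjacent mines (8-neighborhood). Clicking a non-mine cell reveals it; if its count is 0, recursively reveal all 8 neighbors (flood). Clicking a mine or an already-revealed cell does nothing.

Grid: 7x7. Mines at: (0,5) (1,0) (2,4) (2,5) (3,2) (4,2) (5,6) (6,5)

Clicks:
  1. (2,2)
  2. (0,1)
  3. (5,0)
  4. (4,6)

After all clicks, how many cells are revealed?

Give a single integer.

Answer: 19

Derivation:
Click 1 (2,2) count=1: revealed 1 new [(2,2)] -> total=1
Click 2 (0,1) count=1: revealed 1 new [(0,1)] -> total=2
Click 3 (5,0) count=0: revealed 16 new [(2,0) (2,1) (3,0) (3,1) (4,0) (4,1) (5,0) (5,1) (5,2) (5,3) (5,4) (6,0) (6,1) (6,2) (6,3) (6,4)] -> total=18
Click 4 (4,6) count=1: revealed 1 new [(4,6)] -> total=19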